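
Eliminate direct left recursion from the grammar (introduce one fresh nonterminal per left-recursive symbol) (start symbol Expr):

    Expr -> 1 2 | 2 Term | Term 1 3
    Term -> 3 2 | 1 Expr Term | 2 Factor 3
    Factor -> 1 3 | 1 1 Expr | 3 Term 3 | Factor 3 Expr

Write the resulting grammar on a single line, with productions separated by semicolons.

Expr -> 1 2 | 2 Term | Term 1 3; Term -> 3 2 | 1 Expr Term | 2 Factor 3; Factor -> 1 3 Factor1 | 1 1 Expr Factor1 | 3 Term 3 Factor1; Factor1 -> 3 Expr Factor1 | ε

Factor is directly left-recursive.
For Factor: α = {3 Expr}, β = {1 3, 1 1 Expr, 3 Term 3}. Rewrite as Factor → β Factor1 and Factor1 → α Factor1 | ε.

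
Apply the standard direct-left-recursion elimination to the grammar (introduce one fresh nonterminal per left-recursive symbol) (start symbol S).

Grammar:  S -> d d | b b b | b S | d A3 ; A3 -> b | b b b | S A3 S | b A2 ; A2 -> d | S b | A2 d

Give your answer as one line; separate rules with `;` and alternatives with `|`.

Directly left-recursive nonterminal: A2.
For A2: α = {d}, β = {d, S b}. Rewrite as A2 → β A2' and A2' → α A2' | ε.

S -> d d | b b b | b S | d A3; A3 -> b | b b b | S A3 S | b A2; A2 -> d A2' | S b A2'; A2' -> d A2' | ε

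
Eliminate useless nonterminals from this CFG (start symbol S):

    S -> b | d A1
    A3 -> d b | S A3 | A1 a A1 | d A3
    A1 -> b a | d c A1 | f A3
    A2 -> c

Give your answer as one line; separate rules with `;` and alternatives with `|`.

S -> b | d A1; A3 -> d b | S A3 | A1 a A1 | d A3; A1 -> b a | d c A1 | f A3

Generating nonterminals: {A1, A2, A3, S}.
Reachable from S after that: {A1, A3, S}.
Removed useless symbols: {A2} and every production mentioning them.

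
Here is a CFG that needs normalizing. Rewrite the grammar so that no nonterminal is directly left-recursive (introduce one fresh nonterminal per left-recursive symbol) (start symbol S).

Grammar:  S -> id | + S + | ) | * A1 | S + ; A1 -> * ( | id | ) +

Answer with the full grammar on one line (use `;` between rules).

S -> id S' | + S + S' | ) S' | * A1 S'; A1 -> * ( | id | ) +; S' -> + S' | ε

Directly left-recursive nonterminal: S.
For S: α = {+}, β = {id, + S +, ), * A1}. Rewrite as S → β S' and S' → α S' | ε.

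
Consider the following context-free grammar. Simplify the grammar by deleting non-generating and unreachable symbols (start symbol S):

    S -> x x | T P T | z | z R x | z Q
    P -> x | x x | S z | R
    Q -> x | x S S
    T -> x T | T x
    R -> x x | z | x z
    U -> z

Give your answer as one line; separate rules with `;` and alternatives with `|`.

S -> x x | z | z R x | z Q; Q -> x | x S S; R -> x x | z | x z

Generating nonterminals: {P, Q, R, S, U}.
Reachable from S after that: {Q, R, S}.
Removed useless symbols: {P, T, U} and every production mentioning them.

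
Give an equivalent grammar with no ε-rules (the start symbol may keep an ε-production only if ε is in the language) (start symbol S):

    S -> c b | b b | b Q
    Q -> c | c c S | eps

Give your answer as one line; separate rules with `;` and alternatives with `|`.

Nullable nonterminals: {Q}.
ε ∉ L(G), so no ε-production is kept.
For each production, add variants omitting each subset of nullable occurrences: S → b Q gives b Q | b.

S -> c b | b b | b Q | b; Q -> c | c c S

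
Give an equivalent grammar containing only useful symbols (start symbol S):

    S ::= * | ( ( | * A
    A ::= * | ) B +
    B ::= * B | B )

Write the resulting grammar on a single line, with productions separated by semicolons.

S ::= * | ( ( | * A; A ::= *

Generating nonterminals: {A, S}.
Reachable from S after that: {A, S}.
Removed useless symbols: {B} and every production mentioning them.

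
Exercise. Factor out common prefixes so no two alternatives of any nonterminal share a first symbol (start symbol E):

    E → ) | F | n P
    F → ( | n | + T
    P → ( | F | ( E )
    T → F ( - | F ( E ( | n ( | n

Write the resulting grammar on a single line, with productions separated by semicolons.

P has alternatives sharing prefix '(': factor to P → ( P' with P' → ε | E ).
T has alternatives sharing prefix 'F (': factor to T → F ( T' with T' → - | E (.
T has alternatives sharing prefix 'n': factor to T → n T'' with T'' → ( | ε.

E → ) | F | n P; F → ( | n | + T; P → F | ( P'; T → F ( T' | n T''; P' → epsilon | E ); T' → - | E (; T'' → ( | epsilon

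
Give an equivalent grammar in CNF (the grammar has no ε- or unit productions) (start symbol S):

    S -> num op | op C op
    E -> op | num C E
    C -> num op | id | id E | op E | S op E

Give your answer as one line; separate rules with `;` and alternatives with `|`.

S -> X1 X2 | X2 Y1; E -> op | X1 Y2; C -> X1 X2 | id | X3 E | X2 E | S Y3; X1 -> num; X2 -> op; X3 -> id; Y1 -> C X2; Y2 -> C E; Y3 -> X2 E

Introduce a nonterminal for each terminal appearing in a rule of length ≥ 2: X1 → num, X2 → op, X3 → id.
Binarize each right-hand side of length ≥ 3 by chaining fresh nonterminals (Y1, Y2, …): affected rules were S → X2 C X2; E → X1 C E; C → S X2 E.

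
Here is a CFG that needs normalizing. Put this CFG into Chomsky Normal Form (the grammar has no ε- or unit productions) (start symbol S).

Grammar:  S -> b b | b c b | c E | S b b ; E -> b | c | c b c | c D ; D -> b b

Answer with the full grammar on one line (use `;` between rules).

Introduce a nonterminal for each terminal appearing in a rule of length ≥ 2: X1 → b, X2 → c.
Binarize each right-hand side of length ≥ 3 by chaining fresh nonterminals (Y1, Y2, …): affected rules were S → X1 X2 X1; S → S X1 X1; E → X2 X1 X2.

S -> X1 X1 | X1 Y1 | X2 E | S Y2; E -> b | c | X2 Y3 | X2 D; D -> X1 X1; X1 -> b; X2 -> c; Y1 -> X2 X1; Y2 -> X1 X1; Y3 -> X1 X2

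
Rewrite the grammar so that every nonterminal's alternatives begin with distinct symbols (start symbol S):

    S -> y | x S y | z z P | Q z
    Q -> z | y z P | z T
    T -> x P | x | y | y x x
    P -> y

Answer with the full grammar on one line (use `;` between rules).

S -> y | x S y | z z P | Q z; Q -> y z P | z Q'; T -> x T' | y T''; P -> y; Q' -> ε | T; T' -> P | ε; T'' -> ε | x x

Q has alternatives sharing prefix 'z': factor to Q → z Q' with Q' → ε | T.
T has alternatives sharing prefix 'x': factor to T → x T' with T' → P | ε.
T has alternatives sharing prefix 'y': factor to T → y T'' with T'' → ε | x x.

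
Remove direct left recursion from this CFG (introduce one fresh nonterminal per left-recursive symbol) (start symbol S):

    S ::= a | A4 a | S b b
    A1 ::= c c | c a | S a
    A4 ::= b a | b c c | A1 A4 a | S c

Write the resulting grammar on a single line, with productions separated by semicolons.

S is directly left-recursive.
For S: α = {b b}, β = {a, A4 a}. Rewrite as S → β S' and S' → α S' | ε.

S ::= a S' | A4 a S'; A1 ::= c c | c a | S a; A4 ::= b a | b c c | A1 A4 a | S c; S' ::= b b S' | ε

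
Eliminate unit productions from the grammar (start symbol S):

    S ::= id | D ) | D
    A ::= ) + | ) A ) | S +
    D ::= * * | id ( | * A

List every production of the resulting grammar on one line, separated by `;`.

S ::= * * | id ( | * A | id | D ); A ::= ) + | ) A ) | S +; D ::= * * | id ( | * A

Unit pairs: S ⇒* {D}.
Replace each nonterminal's rules with the union of the non-unit rules of every nonterminal it unit-derives.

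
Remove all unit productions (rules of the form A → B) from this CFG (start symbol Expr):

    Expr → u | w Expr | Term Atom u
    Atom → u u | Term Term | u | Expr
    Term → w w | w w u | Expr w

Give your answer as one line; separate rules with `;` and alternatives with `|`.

Unit pairs: Atom ⇒* {Expr}.
For every A with A ⇒* B via unit rules, add B's non-unit alternatives to A; then delete every rule of the form X → Y.

Expr → u | w Expr | Term Atom u; Atom → u u | Term Term | u | w Expr | Term Atom u; Term → w w | w w u | Expr w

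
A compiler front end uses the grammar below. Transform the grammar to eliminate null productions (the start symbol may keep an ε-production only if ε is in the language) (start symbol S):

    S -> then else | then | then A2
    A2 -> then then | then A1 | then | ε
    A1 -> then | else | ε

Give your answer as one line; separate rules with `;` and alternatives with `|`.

S -> then else | then | then A2; A2 -> then then | then A1 | then; A1 -> then | else

Nullable nonterminals: {A1, A2}.
ε ∉ L(G), so no ε-production is kept.
For each production, add variants omitting each subset of nullable occurrences: A2 → then A1 gives then A1 | then.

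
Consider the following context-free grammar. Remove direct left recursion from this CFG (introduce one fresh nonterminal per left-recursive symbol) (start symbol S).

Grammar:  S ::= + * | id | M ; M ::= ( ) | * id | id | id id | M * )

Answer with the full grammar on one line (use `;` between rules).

M is directly left-recursive.
For M: α = {* )}, β = {( ), * id, id, id id}. Rewrite as M → β M' and M' → α M' | ε.

S ::= + * | id | M; M ::= ( ) M' | * id M' | id M' | id id M'; M' ::= * ) M' | ε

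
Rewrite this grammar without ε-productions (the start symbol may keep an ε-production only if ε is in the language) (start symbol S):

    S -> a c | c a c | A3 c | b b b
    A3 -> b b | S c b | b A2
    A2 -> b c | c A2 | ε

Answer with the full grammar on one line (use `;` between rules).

Nullable nonterminals: {A2}.
ε ∉ L(G), so no ε-production is kept.
Add the nullable-subset variants: A3 → b A2 gives b A2 | b. A2 → c A2 gives c A2 | c.

S -> a c | c a c | A3 c | b b b; A3 -> b b | S c b | b A2 | b; A2 -> b c | c A2 | c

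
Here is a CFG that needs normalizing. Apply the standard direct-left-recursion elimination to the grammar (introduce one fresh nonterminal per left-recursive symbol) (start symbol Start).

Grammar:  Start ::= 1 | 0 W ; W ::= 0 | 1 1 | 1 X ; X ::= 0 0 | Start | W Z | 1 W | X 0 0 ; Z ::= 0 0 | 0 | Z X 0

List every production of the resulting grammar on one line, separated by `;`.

Directly left-recursive nonterminals: X, Z.
For X: α = {0 0}, β = {0 0, Start, W Z, 1 W}. Rewrite as X → β X1 and X1 → α X1 | ε.
For Z: α = {X 0}, β = {0 0, 0}. Rewrite as Z → β Z1 and Z1 → α Z1 | ε.

Start ::= 1 | 0 W; W ::= 0 | 1 1 | 1 X; X ::= 0 0 X1 | Start X1 | W Z X1 | 1 W X1; Z ::= 0 0 Z1 | 0 Z1; X1 ::= 0 0 X1 | eps; Z1 ::= X 0 Z1 | eps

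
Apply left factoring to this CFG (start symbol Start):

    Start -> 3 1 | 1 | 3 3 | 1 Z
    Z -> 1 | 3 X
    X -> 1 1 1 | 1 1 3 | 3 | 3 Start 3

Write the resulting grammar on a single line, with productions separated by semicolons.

Start has alternatives sharing prefix '3': factor to Start → 3 Start1 with Start1 → 1 | 3.
Start has alternatives sharing prefix '1': factor to Start → 1 Start2 with Start2 → ε | Z.
X has alternatives sharing prefix '1 1': factor to X → 1 1 X1 with X1 → 1 | 3.
X has alternatives sharing prefix '3': factor to X → 3 X2 with X2 → ε | Start 3.

Start -> 3 Start1 | 1 Start2; Z -> 1 | 3 X; X -> 1 1 X1 | 3 X2; Start1 -> 1 | 3; Start2 -> ε | Z; X1 -> 1 | 3; X2 -> ε | Start 3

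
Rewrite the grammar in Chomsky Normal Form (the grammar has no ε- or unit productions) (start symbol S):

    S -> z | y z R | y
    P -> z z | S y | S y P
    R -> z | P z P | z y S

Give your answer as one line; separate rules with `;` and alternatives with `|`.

S -> z | X1 Y1 | y; P -> X2 X2 | S X1 | S Y2; R -> z | P Y3 | X2 Y4; X1 -> y; X2 -> z; Y1 -> X2 R; Y2 -> X1 P; Y3 -> X2 P; Y4 -> X1 S

Introduce a nonterminal for each terminal appearing in a rule of length ≥ 2: X1 → y, X2 → z.
Binarize each right-hand side of length ≥ 3 by chaining fresh nonterminals (Y1, Y2, …): affected rules were S → X1 X2 R; P → S X1 P; R → P X2 P; R → X2 X1 S.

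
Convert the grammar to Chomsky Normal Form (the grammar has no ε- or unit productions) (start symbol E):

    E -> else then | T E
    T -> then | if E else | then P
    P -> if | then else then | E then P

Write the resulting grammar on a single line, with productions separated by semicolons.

E -> X1 X2 | T E; T -> then | X3 Y1 | X2 P; P -> if | X2 Y2 | E Y3; X1 -> else; X2 -> then; X3 -> if; Y1 -> E X1; Y2 -> X1 X2; Y3 -> X2 P

Introduce a nonterminal for each terminal appearing in a rule of length ≥ 2: X1 → else, X2 → then, X3 → if.
Binarize each right-hand side of length ≥ 3 by chaining fresh nonterminals (Y1, Y2, …): affected rules were T → X3 E X1; P → X2 X1 X2; P → E X2 P.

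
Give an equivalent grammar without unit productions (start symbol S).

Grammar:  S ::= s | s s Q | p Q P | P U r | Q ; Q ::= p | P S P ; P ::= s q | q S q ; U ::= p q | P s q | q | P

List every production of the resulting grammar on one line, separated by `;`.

S ::= s | s s Q | p Q P | P U r | p | P S P; Q ::= p | P S P; P ::= s q | q S q; U ::= p q | P s q | q | s q | q S q

Unit pairs: S ⇒* {Q}; U ⇒* {P}.
Replace each nonterminal's rules with the union of the non-unit rules of every nonterminal it unit-derives.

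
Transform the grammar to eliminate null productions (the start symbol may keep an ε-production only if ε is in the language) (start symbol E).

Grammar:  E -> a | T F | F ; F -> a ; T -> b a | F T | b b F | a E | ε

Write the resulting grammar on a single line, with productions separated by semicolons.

E -> a | T F | F; F -> a; T -> b a | F T | F | b b F | a E

The nullable symbols are {T}.
ε ∉ L(G), so no ε-production is kept.
Add the nullable-subset variants: E → T F gives T F | F. T → F T gives F T | F.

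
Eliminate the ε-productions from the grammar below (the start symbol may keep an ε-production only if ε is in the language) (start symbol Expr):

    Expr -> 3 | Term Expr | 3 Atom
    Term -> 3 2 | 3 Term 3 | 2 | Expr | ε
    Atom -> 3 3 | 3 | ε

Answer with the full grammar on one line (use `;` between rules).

Nullable set = {Atom, Term}.
ε ∉ L(G), so no ε-production is kept.
Expand every rule over subsets of its nullable positions: Term → 3 Term 3 gives 3 Term 3 | 3 3.

Expr -> 3 | Term Expr | 3 Atom; Term -> 3 2 | 3 Term 3 | 3 3 | 2 | Expr; Atom -> 3 3 | 3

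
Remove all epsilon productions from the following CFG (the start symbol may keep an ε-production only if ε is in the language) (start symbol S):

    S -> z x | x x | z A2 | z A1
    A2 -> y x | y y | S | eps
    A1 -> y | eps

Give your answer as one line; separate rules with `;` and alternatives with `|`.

S -> z x | x x | z A2 | z | z A1; A2 -> y x | y y | S; A1 -> y

The nullable symbols are {A1, A2}.
ε ∉ L(G), so no ε-production is kept.
Expand every rule over subsets of its nullable positions: S → z A2 gives z A2 | z.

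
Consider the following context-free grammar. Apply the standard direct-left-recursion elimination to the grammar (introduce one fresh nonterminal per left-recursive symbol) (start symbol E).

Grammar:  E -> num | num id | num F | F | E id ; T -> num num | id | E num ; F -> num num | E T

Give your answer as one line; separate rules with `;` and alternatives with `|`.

E -> num E' | num id E' | num F E' | F E'; T -> num num | id | E num; F -> num num | E T; E' -> id E' | epsilon

Left recursion appears on E.
For E: α = {id}, β = {num, num id, num F, F}. Rewrite as E → β E' and E' → α E' | ε.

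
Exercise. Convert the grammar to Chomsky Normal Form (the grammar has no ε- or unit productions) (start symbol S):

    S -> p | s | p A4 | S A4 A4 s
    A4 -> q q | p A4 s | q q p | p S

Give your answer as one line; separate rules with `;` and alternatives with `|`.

Introduce a nonterminal for each terminal appearing in a rule of length ≥ 2: X1 → p, X2 → s, X3 → q.
Binarize each right-hand side of length ≥ 3 by chaining fresh nonterminals (Y1, Y2, …): affected rules were S → S A4 A4 X2; A4 → X1 A4 X2; A4 → X3 X3 X1.

S -> p | s | X1 A4 | S Y1; A4 -> X3 X3 | X1 Y3 | X3 Y4 | X1 S; X1 -> p; X2 -> s; X3 -> q; Y1 -> A4 Y2; Y2 -> A4 X2; Y3 -> A4 X2; Y4 -> X3 X1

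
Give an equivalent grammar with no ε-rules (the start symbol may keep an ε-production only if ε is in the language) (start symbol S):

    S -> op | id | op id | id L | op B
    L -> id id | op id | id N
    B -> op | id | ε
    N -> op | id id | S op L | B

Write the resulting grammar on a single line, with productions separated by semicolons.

S -> op | id | op id | id L | op B; L -> id id | op id | id N | id; B -> op | id; N -> op | id id | S op L | B

Nullable nonterminals: {B, N}.
ε ∉ L(G), so no ε-production is kept.
Expand every rule over subsets of its nullable positions: L → id N gives id N | id.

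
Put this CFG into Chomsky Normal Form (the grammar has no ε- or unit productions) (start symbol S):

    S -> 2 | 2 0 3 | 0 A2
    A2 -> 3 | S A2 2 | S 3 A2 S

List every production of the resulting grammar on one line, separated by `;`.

Introduce a nonterminal for each terminal appearing in a rule of length ≥ 2: X1 → 2, X2 → 0, X3 → 3.
Binarize each right-hand side of length ≥ 3 by chaining fresh nonterminals (Y1, Y2, …): affected rules were S → X1 X2 X3; A2 → S A2 X1; A2 → S X3 A2 S.

S -> 2 | X1 Y1 | X2 A2; A2 -> 3 | S Y2 | S Y3; X1 -> 2; X2 -> 0; X3 -> 3; Y1 -> X2 X3; Y2 -> A2 X1; Y3 -> X3 Y4; Y4 -> A2 S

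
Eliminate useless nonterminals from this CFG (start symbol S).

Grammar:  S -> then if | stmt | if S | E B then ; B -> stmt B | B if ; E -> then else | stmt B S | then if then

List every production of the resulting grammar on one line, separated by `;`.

Generating nonterminals: {E, S}.
Reachable from S after that: {S}.
Removed useless symbols: {B, E} and every production mentioning them.

S -> then if | stmt | if S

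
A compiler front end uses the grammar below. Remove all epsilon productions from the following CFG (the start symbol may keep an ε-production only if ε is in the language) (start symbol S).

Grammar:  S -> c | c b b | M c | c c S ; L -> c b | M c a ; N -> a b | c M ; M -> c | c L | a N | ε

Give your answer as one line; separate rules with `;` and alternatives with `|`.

S -> c | c b b | M c | c c S; L -> c b | M c a | c a; N -> a b | c M | c; M -> c | c L | a N

Nullable set = {M}.
ε ∉ L(G), so no ε-production is kept.
Add the nullable-subset variants: L → M c a gives M c a | c a. N → c M gives c M | c.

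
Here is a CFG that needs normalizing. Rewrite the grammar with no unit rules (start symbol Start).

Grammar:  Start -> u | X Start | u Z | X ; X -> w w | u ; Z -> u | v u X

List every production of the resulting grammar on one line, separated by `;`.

Unit pairs: Start ⇒* {X}.
For each unit pair (A, B), copy every non-unit production of B to A, then drop all unit productions.

Start -> u | X Start | u Z | w w; X -> w w | u; Z -> u | v u X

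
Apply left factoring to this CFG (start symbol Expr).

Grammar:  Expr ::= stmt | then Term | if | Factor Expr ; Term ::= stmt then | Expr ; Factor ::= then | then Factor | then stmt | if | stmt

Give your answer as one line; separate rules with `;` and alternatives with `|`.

Expr ::= stmt | then Term | if | Factor Expr; Term ::= stmt then | Expr; Factor ::= if | stmt | then Factor1; Factor1 ::= ε | Factor | stmt

Factor has alternatives sharing prefix 'then': factor to Factor → then Factor1 with Factor1 → ε | Factor | stmt.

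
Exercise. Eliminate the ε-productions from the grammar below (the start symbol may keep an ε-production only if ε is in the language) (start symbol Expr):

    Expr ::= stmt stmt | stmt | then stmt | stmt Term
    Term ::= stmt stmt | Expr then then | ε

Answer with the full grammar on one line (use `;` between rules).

The nullable symbols are {Term}.
ε ∉ L(G), so no ε-production is kept.

Expr ::= stmt stmt | stmt | then stmt | stmt Term; Term ::= stmt stmt | Expr then then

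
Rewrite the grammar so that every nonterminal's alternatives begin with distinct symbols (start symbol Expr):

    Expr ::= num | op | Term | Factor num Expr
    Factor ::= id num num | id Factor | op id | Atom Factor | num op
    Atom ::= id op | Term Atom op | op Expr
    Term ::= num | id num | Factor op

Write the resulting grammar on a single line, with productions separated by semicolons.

Factor has alternatives sharing prefix 'id': factor to Factor → id Factor1 with Factor1 → num num | Factor.

Expr ::= num | op | Term | Factor num Expr; Factor ::= op id | Atom Factor | num op | id Factor1; Atom ::= id op | Term Atom op | op Expr; Term ::= num | id num | Factor op; Factor1 ::= num num | Factor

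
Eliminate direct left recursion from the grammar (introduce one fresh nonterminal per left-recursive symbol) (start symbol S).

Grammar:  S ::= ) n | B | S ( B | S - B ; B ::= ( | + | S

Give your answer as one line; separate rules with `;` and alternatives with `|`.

S ::= ) n S' | B S'; B ::= ( | + | S; S' ::= ( B S' | - B S' | ε

Directly left-recursive nonterminal: S.
For S: α = {( B, - B}, β = {) n, B}. Rewrite as S → β S' and S' → α S' | ε.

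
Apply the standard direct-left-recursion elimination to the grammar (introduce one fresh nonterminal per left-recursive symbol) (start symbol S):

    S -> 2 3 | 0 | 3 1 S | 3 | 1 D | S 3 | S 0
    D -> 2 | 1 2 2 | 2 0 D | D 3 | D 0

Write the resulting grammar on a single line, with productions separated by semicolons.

Directly left-recursive nonterminals: S, D.
For S: α = {3, 0}, β = {2 3, 0, 3 1 S, 3, 1 D}. Rewrite as S → β S' and S' → α S' | ε.
For D: α = {3, 0}, β = {2, 1 2 2, 2 0 D}. Rewrite as D → β D' and D' → α D' | ε.

S -> 2 3 S' | 0 S' | 3 1 S S' | 3 S' | 1 D S'; D -> 2 D' | 1 2 2 D' | 2 0 D D'; S' -> 3 S' | 0 S' | ε; D' -> 3 D' | 0 D' | ε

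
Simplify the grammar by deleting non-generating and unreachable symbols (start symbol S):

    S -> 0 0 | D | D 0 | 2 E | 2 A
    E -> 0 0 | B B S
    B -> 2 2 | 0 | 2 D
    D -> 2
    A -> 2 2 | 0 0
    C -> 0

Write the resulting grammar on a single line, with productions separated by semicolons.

Generating nonterminals: {A, B, C, D, E, S}.
Reachable from S after that: {A, B, D, E, S}.
Removed useless symbols: {C} and every production mentioning them.

S -> 0 0 | D | D 0 | 2 E | 2 A; E -> 0 0 | B B S; B -> 2 2 | 0 | 2 D; D -> 2; A -> 2 2 | 0 0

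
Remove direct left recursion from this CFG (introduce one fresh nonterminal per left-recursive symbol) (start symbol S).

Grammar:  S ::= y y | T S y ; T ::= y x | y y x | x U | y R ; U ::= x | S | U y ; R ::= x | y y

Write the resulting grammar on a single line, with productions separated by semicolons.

S ::= y y | T S y; T ::= y x | y y x | x U | y R; U ::= x U' | S U'; R ::= x | y y; U' ::= y U' | eps

Directly left-recursive nonterminal: U.
For U: α = {y}, β = {x, S}. Rewrite as U → β U' and U' → α U' | ε.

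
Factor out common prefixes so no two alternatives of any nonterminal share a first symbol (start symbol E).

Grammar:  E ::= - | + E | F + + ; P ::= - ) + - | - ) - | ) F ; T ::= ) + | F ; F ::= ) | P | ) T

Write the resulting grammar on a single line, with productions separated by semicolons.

E ::= - | + E | F + +; P ::= ) F | - ) P'; T ::= ) + | F; F ::= P | ) F'; P' ::= + - | -; F' ::= ε | T

P has alternatives sharing prefix '- )': factor to P → - ) P' with P' → + - | -.
F has alternatives sharing prefix ')': factor to F → ) F' with F' → ε | T.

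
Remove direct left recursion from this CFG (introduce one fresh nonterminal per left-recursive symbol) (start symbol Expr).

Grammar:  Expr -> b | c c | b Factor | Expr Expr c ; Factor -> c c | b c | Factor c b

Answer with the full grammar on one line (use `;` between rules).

Expr -> b Expr1 | c c Expr1 | b Factor Expr1; Factor -> c c Factor1 | b c Factor1; Expr1 -> Expr c Expr1 | epsilon; Factor1 -> c b Factor1 | epsilon

Expr, Factor are directly left-recursive.
For Expr: α = {Expr c}, β = {b, c c, b Factor}. Rewrite as Expr → β Expr1 and Expr1 → α Expr1 | ε.
For Factor: α = {c b}, β = {c c, b c}. Rewrite as Factor → β Factor1 and Factor1 → α Factor1 | ε.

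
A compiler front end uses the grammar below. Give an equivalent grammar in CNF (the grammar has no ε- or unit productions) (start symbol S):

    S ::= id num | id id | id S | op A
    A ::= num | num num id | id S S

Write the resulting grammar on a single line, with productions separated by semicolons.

S ::= X1 X2 | X1 X1 | X1 S | X3 A; A ::= num | X2 Y1 | X1 Y2; X1 ::= id; X2 ::= num; X3 ::= op; Y1 ::= X2 X1; Y2 ::= S S

Introduce a nonterminal for each terminal appearing in a rule of length ≥ 2: X1 → id, X2 → num, X3 → op.
Binarize each right-hand side of length ≥ 3 by chaining fresh nonterminals (Y1, Y2, …): affected rules were A → X2 X2 X1; A → X1 S S.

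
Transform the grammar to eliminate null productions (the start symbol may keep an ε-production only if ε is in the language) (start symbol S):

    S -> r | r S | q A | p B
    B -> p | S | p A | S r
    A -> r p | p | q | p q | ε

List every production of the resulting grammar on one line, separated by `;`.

The nullable symbols are {A}.
ε ∉ L(G), so no ε-production is kept.
Add the nullable-subset variants: S → q A gives q A | q.

S -> r | r S | q A | q | p B; B -> p | S | p A | S r; A -> r p | p | q | p q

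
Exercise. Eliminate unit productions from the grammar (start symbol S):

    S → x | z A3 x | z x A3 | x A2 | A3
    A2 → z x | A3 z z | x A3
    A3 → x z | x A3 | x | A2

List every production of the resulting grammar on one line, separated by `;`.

Unit pairs: A3 ⇒* {A2}; S ⇒* {A2, A3}.
For each unit pair (A, B), copy every non-unit production of B to A, then drop all unit productions.

S → z x | A3 z z | x A3 | x | z A3 x | z x A3 | x A2 | x z; A2 → z x | A3 z z | x A3; A3 → z x | A3 z z | x A3 | x z | x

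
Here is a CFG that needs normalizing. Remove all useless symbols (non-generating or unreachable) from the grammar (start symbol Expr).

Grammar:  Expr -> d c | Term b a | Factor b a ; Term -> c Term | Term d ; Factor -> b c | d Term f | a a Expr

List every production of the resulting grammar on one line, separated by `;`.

Expr -> d c | Factor b a; Factor -> b c | a a Expr

Generating nonterminals: {Expr, Factor}.
Reachable from Expr after that: {Expr, Factor}.
Removed useless symbols: {Term} and every production mentioning them.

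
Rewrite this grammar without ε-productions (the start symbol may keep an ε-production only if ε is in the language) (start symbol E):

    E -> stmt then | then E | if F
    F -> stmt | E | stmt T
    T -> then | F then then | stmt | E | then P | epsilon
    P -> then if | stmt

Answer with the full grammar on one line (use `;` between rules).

E -> stmt then | then E | if F; F -> stmt | E | stmt T; T -> then | F then then | stmt | E | then P; P -> then if | stmt

Nullable set = {T}.
ε ∉ L(G), so no ε-production is kept.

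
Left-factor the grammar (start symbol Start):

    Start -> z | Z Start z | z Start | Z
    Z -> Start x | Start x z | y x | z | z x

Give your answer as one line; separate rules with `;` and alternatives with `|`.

Start has alternatives sharing prefix 'z': factor to Start → z Start1 with Start1 → ε | Start.
Start has alternatives sharing prefix 'Z': factor to Start → Z Start2 with Start2 → Start z | ε.
Z has alternatives sharing prefix 'Start x': factor to Z → Start x Z1 with Z1 → ε | z.
Z has alternatives sharing prefix 'z': factor to Z → z Z2 with Z2 → ε | x.

Start -> z Start1 | Z Start2; Z -> y x | Start x Z1 | z Z2; Start1 -> ε | Start; Start2 -> Start z | ε; Z1 -> ε | z; Z2 -> ε | x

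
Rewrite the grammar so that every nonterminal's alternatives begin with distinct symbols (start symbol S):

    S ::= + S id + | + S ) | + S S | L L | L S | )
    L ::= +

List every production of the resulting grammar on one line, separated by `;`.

S has alternatives sharing prefix '+ S': factor to S → + S S' with S' → id + | ) | S.
S has alternatives sharing prefix 'L': factor to S → L S'' with S'' → L | S.

S ::= ) | + S S' | L S''; L ::= +; S' ::= id + | ) | S; S'' ::= L | S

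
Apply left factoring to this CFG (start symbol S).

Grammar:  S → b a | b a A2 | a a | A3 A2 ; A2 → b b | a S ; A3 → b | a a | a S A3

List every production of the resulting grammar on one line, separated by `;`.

S → a a | A3 A2 | b a S'; A2 → b b | a S; A3 → b | a A3'; S' → ε | A2; A3' → a | S A3

S has alternatives sharing prefix 'b a': factor to S → b a S' with S' → ε | A2.
A3 has alternatives sharing prefix 'a': factor to A3 → a A3' with A3' → a | S A3.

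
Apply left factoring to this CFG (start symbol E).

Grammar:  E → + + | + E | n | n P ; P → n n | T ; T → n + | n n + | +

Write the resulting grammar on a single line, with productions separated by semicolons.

E → + E' | n E''; P → n n | T; T → + | n T'; E' → + | E; E'' → epsilon | P; T' → + | n +

E has alternatives sharing prefix '+': factor to E → + E' with E' → + | E.
E has alternatives sharing prefix 'n': factor to E → n E'' with E'' → ε | P.
T has alternatives sharing prefix 'n': factor to T → n T' with T' → + | n +.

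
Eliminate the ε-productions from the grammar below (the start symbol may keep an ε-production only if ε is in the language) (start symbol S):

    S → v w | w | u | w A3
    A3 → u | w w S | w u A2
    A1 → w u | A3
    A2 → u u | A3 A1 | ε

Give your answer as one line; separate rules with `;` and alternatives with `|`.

S → v w | w | u | w A3; A3 → u | w w S | w u A2 | w u; A1 → w u | A3; A2 → u u | A3 A1

Nullable nonterminals: {A2}.
ε ∉ L(G), so no ε-production is kept.
For each production, add variants omitting each subset of nullable occurrences: A3 → w u A2 gives w u A2 | w u.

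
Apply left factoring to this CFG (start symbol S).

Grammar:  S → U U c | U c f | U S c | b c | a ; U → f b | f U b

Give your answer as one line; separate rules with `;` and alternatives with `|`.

S has alternatives sharing prefix 'U': factor to S → U S' with S' → U c | c f | S c.
U has alternatives sharing prefix 'f': factor to U → f U' with U' → b | U b.

S → b c | a | U S'; U → f U'; S' → U c | c f | S c; U' → b | U b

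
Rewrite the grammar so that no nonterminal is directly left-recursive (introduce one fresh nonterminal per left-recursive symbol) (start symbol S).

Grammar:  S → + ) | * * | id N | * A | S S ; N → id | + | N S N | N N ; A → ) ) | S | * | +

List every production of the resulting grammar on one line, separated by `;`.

S → + ) S' | * * S' | id N S' | * A S'; N → id N' | + N'; A → ) ) | S | * | +; S' → S S' | epsilon; N' → S N N' | N N' | epsilon

Directly left-recursive nonterminals: S, N.
For S: α = {S}, β = {+ ), * *, id N, * A}. Rewrite as S → β S' and S' → α S' | ε.
For N: α = {S N, N}, β = {id, +}. Rewrite as N → β N' and N' → α N' | ε.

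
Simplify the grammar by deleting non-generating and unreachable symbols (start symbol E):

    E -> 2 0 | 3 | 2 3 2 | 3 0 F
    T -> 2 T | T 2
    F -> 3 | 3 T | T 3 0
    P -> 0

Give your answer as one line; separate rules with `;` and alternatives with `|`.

E -> 2 0 | 3 | 2 3 2 | 3 0 F; F -> 3

Generating nonterminals: {E, F, P}.
Reachable from E after that: {E, F}.
Removed useless symbols: {P, T} and every production mentioning them.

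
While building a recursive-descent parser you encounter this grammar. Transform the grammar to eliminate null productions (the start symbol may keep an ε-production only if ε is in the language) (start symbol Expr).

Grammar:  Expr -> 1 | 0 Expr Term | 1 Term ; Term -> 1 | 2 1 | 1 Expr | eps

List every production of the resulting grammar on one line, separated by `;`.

Nullable set = {Term}.
ε ∉ L(G), so no ε-production is kept.
Expand every rule over subsets of its nullable positions: Expr → 0 Expr Term gives 0 Expr Term | 0 Expr.

Expr -> 1 | 0 Expr Term | 0 Expr | 1 Term; Term -> 1 | 2 1 | 1 Expr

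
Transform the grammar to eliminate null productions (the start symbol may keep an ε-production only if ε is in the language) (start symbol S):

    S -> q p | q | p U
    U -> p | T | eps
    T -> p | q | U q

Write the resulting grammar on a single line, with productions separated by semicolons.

The nullable symbols are {U}.
ε ∉ L(G), so no ε-production is kept.
Expand every rule over subsets of its nullable positions: S → p U gives p U | p.

S -> q p | q | p U | p; U -> p | T; T -> p | q | U q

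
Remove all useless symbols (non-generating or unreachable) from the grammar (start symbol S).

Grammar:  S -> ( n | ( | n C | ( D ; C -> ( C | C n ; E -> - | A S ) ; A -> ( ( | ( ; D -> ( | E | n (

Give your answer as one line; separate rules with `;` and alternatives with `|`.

Generating nonterminals: {A, D, E, S}.
Reachable from S after that: {A, D, E, S}.
Removed useless symbols: {C} and every production mentioning them.

S -> ( n | ( | ( D; E -> - | A S ); A -> ( ( | (; D -> ( | E | n (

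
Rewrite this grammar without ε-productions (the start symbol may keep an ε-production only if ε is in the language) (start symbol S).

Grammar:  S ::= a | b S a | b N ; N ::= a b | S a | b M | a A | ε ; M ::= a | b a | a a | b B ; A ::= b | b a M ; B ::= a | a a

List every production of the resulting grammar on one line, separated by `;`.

Nullable set = {N}.
ε ∉ L(G), so no ε-production is kept.
Expand every rule over subsets of its nullable positions: S → b N gives b N | b.

S ::= a | b S a | b N | b; N ::= a b | S a | b M | a A; M ::= a | b a | a a | b B; A ::= b | b a M; B ::= a | a a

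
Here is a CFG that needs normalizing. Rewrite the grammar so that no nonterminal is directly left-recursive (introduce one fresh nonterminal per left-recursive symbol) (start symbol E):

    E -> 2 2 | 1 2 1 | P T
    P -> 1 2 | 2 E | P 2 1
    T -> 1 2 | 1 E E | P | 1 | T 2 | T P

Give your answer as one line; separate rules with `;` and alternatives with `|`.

P, T are directly left-recursive.
For P: α = {2 1}, β = {1 2, 2 E}. Rewrite as P → β P' and P' → α P' | ε.
For T: α = {2, P}, β = {1 2, 1 E E, P, 1}. Rewrite as T → β T' and T' → α T' | ε.

E -> 2 2 | 1 2 1 | P T; P -> 1 2 P' | 2 E P'; T -> 1 2 T' | 1 E E T' | P T' | 1 T'; P' -> 2 1 P' | ε; T' -> 2 T' | P T' | ε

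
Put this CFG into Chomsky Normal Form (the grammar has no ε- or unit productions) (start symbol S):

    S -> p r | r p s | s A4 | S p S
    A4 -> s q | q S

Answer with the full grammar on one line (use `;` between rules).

S -> X1 X2 | X2 Y1 | X3 A4 | S Y2; A4 -> X3 X4 | X4 S; X1 -> p; X2 -> r; X3 -> s; X4 -> q; Y1 -> X1 X3; Y2 -> X1 S

Introduce a nonterminal for each terminal appearing in a rule of length ≥ 2: X1 → p, X2 → r, X3 → s, X4 → q.
Binarize each right-hand side of length ≥ 3 by chaining fresh nonterminals (Y1, Y2, …): affected rules were S → X2 X1 X3; S → S X1 S.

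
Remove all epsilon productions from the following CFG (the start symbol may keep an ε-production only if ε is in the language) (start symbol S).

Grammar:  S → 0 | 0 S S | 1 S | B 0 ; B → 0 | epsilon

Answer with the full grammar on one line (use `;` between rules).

S → 0 | 0 S S | 1 S | B 0; B → 0

The nullable symbols are {B}.
ε ∉ L(G), so no ε-production is kept.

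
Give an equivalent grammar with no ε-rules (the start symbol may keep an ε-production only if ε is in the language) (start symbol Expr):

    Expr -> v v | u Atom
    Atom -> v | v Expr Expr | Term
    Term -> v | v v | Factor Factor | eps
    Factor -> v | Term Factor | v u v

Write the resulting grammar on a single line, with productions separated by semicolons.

Nullable set = {Atom, Term}.
ε ∉ L(G), so no ε-production is kept.
Expand every rule over subsets of its nullable positions: Expr → u Atom gives u Atom | u.

Expr -> v v | u Atom | u; Atom -> v | v Expr Expr | Term; Term -> v | v v | Factor Factor; Factor -> v | Term Factor | v u v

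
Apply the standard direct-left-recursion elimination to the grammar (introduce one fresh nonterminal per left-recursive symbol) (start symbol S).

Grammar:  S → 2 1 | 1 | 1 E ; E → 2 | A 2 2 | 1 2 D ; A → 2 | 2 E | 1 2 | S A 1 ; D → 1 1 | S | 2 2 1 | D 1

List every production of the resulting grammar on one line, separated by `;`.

S → 2 1 | 1 | 1 E; E → 2 | A 2 2 | 1 2 D; A → 2 | 2 E | 1 2 | S A 1; D → 1 1 D' | S D' | 2 2 1 D'; D' → 1 D' | epsilon

Left recursion appears on D.
For D: α = {1}, β = {1 1, S, 2 2 1}. Rewrite as D → β D' and D' → α D' | ε.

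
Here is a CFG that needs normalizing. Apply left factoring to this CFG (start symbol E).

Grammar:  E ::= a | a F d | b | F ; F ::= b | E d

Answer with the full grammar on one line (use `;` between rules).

E has alternatives sharing prefix 'a': factor to E → a E' with E' → ε | F d.

E ::= b | F | a E'; F ::= b | E d; E' ::= ε | F d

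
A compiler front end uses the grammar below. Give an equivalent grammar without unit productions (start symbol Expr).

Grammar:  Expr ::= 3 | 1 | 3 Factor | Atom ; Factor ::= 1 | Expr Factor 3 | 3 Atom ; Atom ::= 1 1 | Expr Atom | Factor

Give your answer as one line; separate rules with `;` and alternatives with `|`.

Expr ::= 1 1 | Expr Atom | 1 | Expr Factor 3 | 3 Atom | 3 | 3 Factor; Factor ::= 1 | Expr Factor 3 | 3 Atom; Atom ::= 1 1 | Expr Atom | 1 | Expr Factor 3 | 3 Atom

Unit pairs: Atom ⇒* {Factor}; Expr ⇒* {Atom, Factor}.
For each unit pair (A, B), copy every non-unit production of B to A, then drop all unit productions.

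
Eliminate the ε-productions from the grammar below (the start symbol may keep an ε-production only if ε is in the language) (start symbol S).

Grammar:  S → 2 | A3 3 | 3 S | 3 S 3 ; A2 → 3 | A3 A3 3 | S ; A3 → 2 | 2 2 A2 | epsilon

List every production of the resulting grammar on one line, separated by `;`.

Nullable set = {A3}.
ε ∉ L(G), so no ε-production is kept.
Add the nullable-subset variants: S → A3 3 gives A3 3 | 3. A2 → A3 A3 3 gives A3 A3 3 | A3 3.

S → 2 | A3 3 | 3 | 3 S | 3 S 3; A2 → 3 | A3 A3 3 | A3 3 | S; A3 → 2 | 2 2 A2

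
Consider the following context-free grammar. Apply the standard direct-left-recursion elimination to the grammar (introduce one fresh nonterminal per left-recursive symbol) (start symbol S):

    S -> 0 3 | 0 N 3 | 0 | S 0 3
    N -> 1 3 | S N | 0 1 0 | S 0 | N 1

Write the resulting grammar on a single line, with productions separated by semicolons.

S -> 0 3 S' | 0 N 3 S' | 0 S'; N -> 1 3 N' | S N N' | 0 1 0 N' | S 0 N'; S' -> 0 3 S' | eps; N' -> 1 N' | eps

Directly left-recursive nonterminals: S, N.
For S: α = {0 3}, β = {0 3, 0 N 3, 0}. Rewrite as S → β S' and S' → α S' | ε.
For N: α = {1}, β = {1 3, S N, 0 1 0, S 0}. Rewrite as N → β N' and N' → α N' | ε.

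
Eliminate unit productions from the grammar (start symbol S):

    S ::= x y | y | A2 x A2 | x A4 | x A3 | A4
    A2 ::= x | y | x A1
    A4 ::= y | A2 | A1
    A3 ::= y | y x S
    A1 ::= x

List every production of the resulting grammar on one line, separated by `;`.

Unit pairs: A4 ⇒* {A1, A2}; S ⇒* {A1, A2, A4}.
For every A with A ⇒* B via unit rules, add B's non-unit alternatives to A; then delete every rule of the form X → Y.

S ::= y | x | x A1 | x y | A2 x A2 | x A4 | x A3; A2 ::= x | y | x A1; A4 ::= y | x | x A1; A3 ::= y | y x S; A1 ::= x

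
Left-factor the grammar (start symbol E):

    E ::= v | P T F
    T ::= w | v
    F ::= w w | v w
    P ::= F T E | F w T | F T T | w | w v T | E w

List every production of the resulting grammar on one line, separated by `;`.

P has alternatives sharing prefix 'F': factor to P → F P' with P' → T E | w T | T T.
P has alternatives sharing prefix 'w': factor to P → w P'' with P'' → ε | v T.
P' has alternatives sharing prefix 'T': factor to P' → T P''' with P''' → E | T.

E ::= v | P T F; T ::= w | v; F ::= w w | v w; P ::= E w | F P' | w P''; P' ::= w T | T P'''; P'' ::= ε | v T; P''' ::= E | T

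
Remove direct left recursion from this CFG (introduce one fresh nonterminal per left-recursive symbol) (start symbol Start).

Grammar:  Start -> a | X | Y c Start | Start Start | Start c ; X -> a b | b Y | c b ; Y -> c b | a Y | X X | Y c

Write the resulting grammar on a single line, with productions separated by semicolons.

Left recursion appears on Start, Y.
For Start: α = {Start, c}, β = {a, X, Y c Start}. Rewrite as Start → β Start1 and Start1 → α Start1 | ε.
For Y: α = {c}, β = {c b, a Y, X X}. Rewrite as Y → β Y1 and Y1 → α Y1 | ε.

Start -> a Start1 | X Start1 | Y c Start Start1; X -> a b | b Y | c b; Y -> c b Y1 | a Y Y1 | X X Y1; Start1 -> Start Start1 | c Start1 | ε; Y1 -> c Y1 | ε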